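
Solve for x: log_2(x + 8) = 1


Convert to exponential form: x + 8 = 2^1 = 2
x = 2 - 8 = -6
Check: log_2(-6 + 8) = log_2(2) = log_2(2) = 1 ✓

x = -6


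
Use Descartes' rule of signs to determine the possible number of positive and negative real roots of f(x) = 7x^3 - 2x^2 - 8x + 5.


Descartes' rule of signs:

For positive roots, count sign changes in f(x) = 7x^3 - 2x^2 - 8x + 5:
Signs of coefficients: +, -, -, +
Number of sign changes: 2
Possible positive real roots: 2, 0

For negative roots, examine f(-x) = -7x^3 - 2x^2 + 8x + 5:
Signs of coefficients: -, -, +, +
Number of sign changes: 1
Possible negative real roots: 1

Positive roots: 2 or 0; Negative roots: 1


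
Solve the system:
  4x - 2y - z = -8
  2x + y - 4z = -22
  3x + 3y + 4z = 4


Using Cramer's rule. Expand each determinant along the first row.
D  = 4*[1*4 - (-4)*3] - (-2)*[2*4 - (-4)*3] + (-1)*[2*3 - 1*3]
  = 4*(16) - (-2)*(20) + (-1)*(3) = 101
Dx = (-8)*[1*4 - (-4)*3] - (-2)*[(-22)*4 - (-4)*4] + (-1)*[(-22)*3 - 1*4]
  = (-8)*(16) - (-2)*(-72) + (-1)*(-70) = -202
Dy = 4*[(-22)*4 - (-4)*4] - (-8)*[2*4 - (-4)*3] + (-1)*[2*4 - (-22)*3]
  = 4*(-72) - (-8)*(20) + (-1)*(74) = -202
Dz = 4*[1*4 - (-22)*3] - (-2)*[2*4 - (-22)*3] + (-8)*[2*3 - 1*3]
  = 4*(70) - (-2)*(74) + (-8)*(3) = 404
x = Dx/D = -202/101 = -2, y = Dy/D = -202/101 = -2, z = Dz/D = 404/101 = 4
Check eq1: (4)(-2) + (-2)(-2) + (-1)(4) = -8 = -8 ✓
Check eq2: (2)(-2) + (1)(-2) + (-4)(4) = -22 = -22 ✓
Check eq3: (3)(-2) + (3)(-2) + (4)(4) = 4 = 4 ✓

x = -2, y = -2, z = 4


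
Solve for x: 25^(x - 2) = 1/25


Express both sides with the same base.
1/25 = 25^(-1)
Since the bases match, equate exponents: x - 2 = -1
So x = -1 - (-2) = 1

x = 1


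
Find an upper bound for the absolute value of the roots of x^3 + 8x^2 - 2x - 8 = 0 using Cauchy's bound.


Cauchy's bound: all roots r satisfy |r| <= 1 + max(|a_i/a_n|) for i = 0,...,n-1
where a_n is the leading coefficient.

Coefficients: [1, 8, -2, -8]
Leading coefficient a_n = 1
Ratios |a_i/a_n|: 8, 2, 8
Maximum ratio: 8
Cauchy's bound: |r| <= 1 + 8 = 9

Upper bound = 9


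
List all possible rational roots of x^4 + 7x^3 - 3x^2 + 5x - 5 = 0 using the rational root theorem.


Rational root theorem: possible roots are ±p/q where:
  p divides the constant term (-5): p ∈ {1, 5}
  q divides the leading coefficient (1): q ∈ {1}

All possible rational roots: -5, -1, 1, 5

-5, -1, 1, 5


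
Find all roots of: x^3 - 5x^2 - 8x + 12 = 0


Let p(x) = x^3 - 5x^2 - 8x + 12. By the rational root theorem (leading coefficient 1), any rational root is an integer divisor of 12: try ±1, ±2, ... in turn.
Test x = 1: value = 0 ✓, so (x - 1) is a factor.
Synthetic division by (x - 1): bring down 1; 1(1) - 5 = -4; (-4)(1) - 8 = -12; (-12)(1) + 12 = 0 → quotient x^2 - 4x - 12, remainder 0.
Solve the quadratic x^2 - 4x - 12 = 0: discriminant = (-4)^2 - 4(1)(-12) = 16 + 48 = 64.
sqrt(64) = 8, so x = (4 ± 8)/2: x = 6 or x = -2.
Collecting all roots found:

x = -2, x = 1, x = 6


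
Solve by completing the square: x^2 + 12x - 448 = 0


Start: x^2 + 12x - 448 = 0
Move constant: x^2 + 12x = 448
Half of 12 is 6, squared is 36
Add 36 to both sides: x^2 + 12x + 36 = 484
(x + 6)^2 = 484
x + 6 = ±22
x = -6 + 22 = 16 or x = -6 - 22 = -28

x = -28, x = 16


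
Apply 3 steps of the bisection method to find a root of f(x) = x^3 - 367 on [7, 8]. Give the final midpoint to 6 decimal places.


f(x) = x^3 - 367
f(7) = -24 < 0
f(8) = 145 > 0

Step 1: midpoint = (7.000000 + 8.000000)/2 = 7.500000
  f(7.500000) = 54.875000
  f(mid) > 0, so root is in [7.000000, 7.500000]

Step 2: midpoint = (7.000000 + 7.500000)/2 = 7.250000
  f(7.250000) = 14.078125
  f(mid) > 0, so root is in [7.000000, 7.250000]

Step 3: midpoint = (7.000000 + 7.250000)/2 = 7.125000
  f(7.125000) = -5.294922
  f(mid) < 0, so root is in [7.125000, 7.250000]

midpoint = 7.125000


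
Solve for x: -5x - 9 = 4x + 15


Starting with: -5x - 9 = 4x + 15
Move all x terms to left: (-5 - 4)x = 15 + 9
Simplify: -9x = 24
Divide both sides by -9: x = -8/3

x = -8/3


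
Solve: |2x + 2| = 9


An absolute value equation |expr| = 9 gives two cases:
Case 1: 2x + 2 = 9
  2x = 7, so x = 7/2
Case 2: 2x + 2 = -9
  2x = -11, so x = -11/2

x = -11/2, x = 7/2


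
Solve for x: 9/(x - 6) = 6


Multiply both sides by (x - 6): 9 = 6(x - 6)
Distribute: 9 = 6x - 36
6x = 9 + 36 = 45
x = 15/2

x = 15/2


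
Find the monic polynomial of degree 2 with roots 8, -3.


A monic polynomial with roots 8, -3 is:
p(x) = (x - 8)(x + 3)
After multiplying by (x - 8): x - 8
After multiplying by (x + 3): x^2 - 5x - 24

x^2 - 5x - 24


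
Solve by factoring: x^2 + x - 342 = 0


We need two numbers that multiply to -342 and add to 1.
Those numbers are -18 and 19 (since (-18) * 19 = -342 and (-18) + 19 = 1).
So x^2 + x - 342 = (x - 18)(x + 19) = 0
Setting each factor to zero: x = 18 or x = -19

x = -19, x = 18


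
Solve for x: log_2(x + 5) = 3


Convert to exponential form: x + 5 = 2^3 = 8
x = 8 - 5 = 3
Check: log_2(3 + 5) = log_2(8) = log_2(8) = 3 ✓

x = 3


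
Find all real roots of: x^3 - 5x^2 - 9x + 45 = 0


Let p(x) = x^3 - 5x^2 - 9x + 45. By the rational root theorem (leading coefficient 1), any rational root is an integer divisor of 45: try ±1, ±2, ... in turn.
Test x = 1: value = 32 ≠ 0.
Test x = -1: value = 48 ≠ 0.
Test x = 3: value = 0 ✓, so (x - 3) is a factor.
Synthetic division by (x - 3): bring down 1; 1(3) - 5 = -2; (-2)(3) - 9 = -15; (-15)(3) + 45 = 0 → quotient x^2 - 2x - 15, remainder 0.
Solve the quadratic x^2 - 2x - 15 = 0: discriminant = (-2)^2 - 4(1)(-15) = 4 + 60 = 64.
sqrt(64) = 8, so x = (2 ± 8)/2: x = 5 or x = -3.

x = -3, x = 3, x = 5


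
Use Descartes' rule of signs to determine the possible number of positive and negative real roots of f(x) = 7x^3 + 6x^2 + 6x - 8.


Descartes' rule of signs:

For positive roots, count sign changes in f(x) = 7x^3 + 6x^2 + 6x - 8:
Signs of coefficients: +, +, +, -
Number of sign changes: 1
Possible positive real roots: 1

For negative roots, examine f(-x) = -7x^3 + 6x^2 - 6x - 8:
Signs of coefficients: -, +, -, -
Number of sign changes: 2
Possible negative real roots: 2, 0

Positive roots: 1; Negative roots: 2 or 0


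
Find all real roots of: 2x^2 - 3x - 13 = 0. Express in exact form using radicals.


Using the quadratic formula: x = (-b ± sqrt(b^2 - 4ac)) / (2a)
Here a = 2, b = -3, c = -13
Discriminant = b^2 - 4ac = (-3)^2 - 4(2)(-13) = 9 + 104 = 113
Since discriminant = 113 > 0, there are two real roots.
x = (3 ± sqrt(113)) / 4
Numerically: x ≈ 3.4075 or x ≈ -1.9075

x = (3 + sqrt(113)) / 4 or x = (3 - sqrt(113)) / 4


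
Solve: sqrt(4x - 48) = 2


Square both sides: 4x - 48 = 2^2 = 4
4x = 4 + 48 = 52
x = 13
Check: sqrt(4*13 - 48) = sqrt(4) = 2 ✓

x = 13


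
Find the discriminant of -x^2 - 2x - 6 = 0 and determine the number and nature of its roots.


For ax^2 + bx + c = 0, discriminant D = b^2 - 4ac
Here a = -1, b = -2, c = -6
D = (-2)^2 - 4(-1)(-6) = 4 - 24 = -20

D = -20 < 0
The equation has no real roots (2 complex conjugate roots).

Discriminant = -20, no real roots (2 complex conjugate roots)


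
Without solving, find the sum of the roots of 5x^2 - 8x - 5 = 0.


By Vieta's formulas for ax^2 + bx + c = 0:
  Sum of roots = -b/a
  Product of roots = c/a

Here a = 5, b = -8, c = -5
Sum = -(-8)/5 = 8/5
Product = -5/5 = -1

Sum = 8/5


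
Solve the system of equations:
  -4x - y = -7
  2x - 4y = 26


Using Cramer's rule:
Determinant D = (-4)(-4) - (2)(-1) = 16 + 2 = 18
Dx = (-7)(-4) - (26)(-1) = 28 + 26 = 54
Dy = (-4)(26) - (2)(-7) = -104 + 14 = -90
x = Dx/D = 54/18 = 3
y = Dy/D = -90/18 = -5

x = 3, y = -5


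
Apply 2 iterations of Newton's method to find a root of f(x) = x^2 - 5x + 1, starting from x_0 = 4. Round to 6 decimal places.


Newton's method: x_(n+1) = x_n - f(x_n)/f'(x_n)
f(x) = x^2 - 5x + 1
f'(x) = 2x - 5

Iteration 1:
  f(4.000000) = -3.000000
  f'(4.000000) = 3.000000
  x_1 = 4.000000 - (-3.000000)/(3.000000) = 5.000000

Iteration 2:
  f(5.000000) = 1.000000
  f'(5.000000) = 5.000000
  x_2 = 5.000000 - (1.000000)/(5.000000) = 4.800000

x_2 = 4.800000


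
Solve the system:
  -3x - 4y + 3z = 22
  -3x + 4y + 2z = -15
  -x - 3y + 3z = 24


Using Cramer's rule. Expand each determinant along the first row.
D  = (-3)*[4*3 - 2*(-3)] - (-4)*[(-3)*3 - 2*(-1)] + 3*[(-3)*(-3) - 4*(-1)]
  = (-3)*(18) - (-4)*(-7) + 3*(13) = -43
Dx = 22*[4*3 - 2*(-3)] - (-4)*[(-15)*3 - 2*24] + 3*[(-15)*(-3) - 4*24]
  = 22*(18) - (-4)*(-93) + 3*(-51) = -129
Dy = (-3)*[(-15)*3 - 2*24] - 22*[(-3)*3 - 2*(-1)] + 3*[(-3)*24 - (-15)*(-1)]
  = (-3)*(-93) - 22*(-7) + 3*(-87) = 172
Dz = (-3)*[4*24 - (-15)*(-3)] - (-4)*[(-3)*24 - (-15)*(-1)] + 22*[(-3)*(-3) - 4*(-1)]
  = (-3)*(51) - (-4)*(-87) + 22*(13) = -215
x = Dx/D = -129/-43 = 3, y = Dy/D = 172/-43 = -4, z = Dz/D = -215/-43 = 5
Check eq1: (-3)(3) + (-4)(-4) + (3)(5) = 22 = 22 ✓
Check eq2: (-3)(3) + (4)(-4) + (2)(5) = -15 = -15 ✓
Check eq3: (-1)(3) + (-3)(-4) + (3)(5) = 24 = 24 ✓

x = 3, y = -4, z = 5


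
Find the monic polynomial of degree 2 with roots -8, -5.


A monic polynomial with roots -8, -5 is:
p(x) = (x + 8)(x + 5)
After multiplying by (x + 8): x + 8
After multiplying by (x + 5): x^2 + 13x + 40

x^2 + 13x + 40


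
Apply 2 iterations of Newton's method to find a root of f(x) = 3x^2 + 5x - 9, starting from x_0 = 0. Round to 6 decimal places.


Newton's method: x_(n+1) = x_n - f(x_n)/f'(x_n)
f(x) = 3x^2 + 5x - 9
f'(x) = 6x + 5

Iteration 1:
  f(0.000000) = -9.000000
  f'(0.000000) = 5.000000
  x_1 = 0.000000 - (-9.000000)/(5.000000) = 1.800000

Iteration 2:
  f(1.800000) = 9.720000
  f'(1.800000) = 15.800000
  x_2 = 1.800000 - (9.720000)/(15.800000) = 1.184810

x_2 = 1.184810


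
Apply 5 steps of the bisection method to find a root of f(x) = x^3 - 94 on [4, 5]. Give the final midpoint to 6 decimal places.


f(x) = x^3 - 94
f(4) = -30 < 0
f(5) = 31 > 0

Step 1: midpoint = (4.000000 + 5.000000)/2 = 4.500000
  f(4.500000) = -2.875000
  f(mid) < 0, so root is in [4.500000, 5.000000]

Step 2: midpoint = (4.500000 + 5.000000)/2 = 4.750000
  f(4.750000) = 13.171875
  f(mid) > 0, so root is in [4.500000, 4.750000]

Step 3: midpoint = (4.500000 + 4.750000)/2 = 4.625000
  f(4.625000) = 4.931641
  f(mid) > 0, so root is in [4.500000, 4.625000]

Step 4: midpoint = (4.500000 + 4.625000)/2 = 4.562500
  f(4.562500) = 0.974854
  f(mid) > 0, so root is in [4.500000, 4.562500]

Step 5: midpoint = (4.500000 + 4.562500)/2 = 4.531250
  f(4.531250) = -0.963348
  f(mid) < 0, so root is in [4.531250, 4.562500]

midpoint = 4.531250


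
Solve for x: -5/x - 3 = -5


Subtract -3 from both sides: -5/x = -2
Multiply both sides by x: -5 = -2 * x
Divide by -2: x = 5/2

x = 5/2


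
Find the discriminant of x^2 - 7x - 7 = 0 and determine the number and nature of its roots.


For ax^2 + bx + c = 0, discriminant D = b^2 - 4ac
Here a = 1, b = -7, c = -7
D = (-7)^2 - 4(1)(-7) = 49 + 28 = 77

D = 77 > 0 but not a perfect square
The equation has 2 distinct real irrational roots.

Discriminant = 77, 2 distinct real irrational roots


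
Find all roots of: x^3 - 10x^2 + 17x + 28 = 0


Let p(x) = x^3 - 10x^2 + 17x + 28. By the rational root theorem (leading coefficient 1), any rational root is an integer divisor of 28: try ±1, ±2, ... in turn.
Test x = 1: value = 36 ≠ 0.
Test x = -1: value = 0 ✓, so (x + 1) is a factor.
Synthetic division by (x + 1): bring down 1; 1(-1) - 10 = -11; (-11)(-1) + 17 = 28; 28(-1) + 28 = 0 → quotient x^2 - 11x + 28, remainder 0.
Solve the quadratic x^2 - 11x + 28 = 0: discriminant = (-11)^2 - 4(1)(28) = 121 - 112 = 9.
sqrt(9) = 3, so x = (11 ± 3)/2: x = 7 or x = 4.
Collecting all roots found:

x = -1, x = 4, x = 7


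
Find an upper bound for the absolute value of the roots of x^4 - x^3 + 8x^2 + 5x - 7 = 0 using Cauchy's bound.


Cauchy's bound: all roots r satisfy |r| <= 1 + max(|a_i/a_n|) for i = 0,...,n-1
where a_n is the leading coefficient.

Coefficients: [1, -1, 8, 5, -7]
Leading coefficient a_n = 1
Ratios |a_i/a_n|: 1, 8, 5, 7
Maximum ratio: 8
Cauchy's bound: |r| <= 1 + 8 = 9

Upper bound = 9


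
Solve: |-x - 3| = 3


An absolute value equation |expr| = 3 gives two cases:
Case 1: -x - 3 = 3
  -x = 6, so x = -6
Case 2: -x - 3 = -3
  -x = 0, so x = 0

x = -6, x = 0


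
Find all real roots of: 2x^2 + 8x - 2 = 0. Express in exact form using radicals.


Using the quadratic formula: x = (-b ± sqrt(b^2 - 4ac)) / (2a)
Here a = 2, b = 8, c = -2
Discriminant = b^2 - 4ac = 8^2 - 4(2)(-2) = 64 + 16 = 80
Since discriminant = 80 > 0, there are two real roots.
x = (-8 ± 4*sqrt(5)) / 4
Simplifying: x = -2 ± sqrt(5)
Numerically: x ≈ 0.2361 or x ≈ -4.2361

x = -2 + sqrt(5) or x = -2 - sqrt(5)


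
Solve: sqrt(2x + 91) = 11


Square both sides: 2x + 91 = 11^2 = 121
2x = 121 - 91 = 30
x = 15
Check: sqrt(2*15 + 91) = sqrt(121) = 11 ✓

x = 15


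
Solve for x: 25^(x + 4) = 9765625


Express both sides with the same base.
9765625 = 25^5
Since the bases match, equate exponents: x + 4 = 5
So x = 5 - (4) = 1

x = 1


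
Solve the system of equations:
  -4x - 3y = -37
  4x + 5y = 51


Using Cramer's rule:
Determinant D = (-4)(5) - (4)(-3) = -20 + 12 = -8
Dx = (-37)(5) - (51)(-3) = -185 + 153 = -32
Dy = (-4)(51) - (4)(-37) = -204 + 148 = -56
x = Dx/D = -32/-8 = 4
y = Dy/D = -56/-8 = 7

x = 4, y = 7


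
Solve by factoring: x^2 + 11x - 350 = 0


We need two numbers that multiply to -350 and add to 11.
Those numbers are 25 and -14 (since 25 * (-14) = -350 and 25 + (-14) = 11).
So x^2 + 11x - 350 = (x + 25)(x - 14) = 0
Setting each factor to zero: x = -25 or x = 14

x = -25, x = 14


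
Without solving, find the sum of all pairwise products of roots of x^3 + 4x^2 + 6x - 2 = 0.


By Vieta's formulas for x^3 + bx^2 + cx + d = 0:
  r1 + r2 + r3 = -b/a = -4
  r1*r2 + r1*r3 + r2*r3 = c/a = 6
  r1*r2*r3 = -d/a = 2


Sum of pairwise products = 6


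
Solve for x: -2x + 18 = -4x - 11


Starting with: -2x + 18 = -4x - 11
Move all x terms to left: (-2 + 4)x = -11 - 18
Simplify: 2x = -29
Divide both sides by 2: x = -29/2

x = -29/2


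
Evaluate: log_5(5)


We need the exponent such that 5^? = 5
5^1 = 5
Therefore log_5(5) = 1

1


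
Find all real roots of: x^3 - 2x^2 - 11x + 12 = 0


Let p(x) = x^3 - 2x^2 - 11x + 12. By the rational root theorem (leading coefficient 1), any rational root is an integer divisor of 12: try ±1, ±2, ... in turn.
Test x = 1: value = 0 ✓, so (x - 1) is a factor.
Synthetic division by (x - 1): bring down 1; 1(1) - 2 = -1; (-1)(1) - 11 = -12; (-12)(1) + 12 = 0 → quotient x^2 - x - 12, remainder 0.
Solve the quadratic x^2 - x - 12 = 0: discriminant = (-1)^2 - 4(1)(-12) = 1 + 48 = 49.
sqrt(49) = 7, so x = (1 ± 7)/2: x = 4 or x = -3.

x = -3, x = 1, x = 4


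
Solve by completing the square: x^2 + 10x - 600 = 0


Start: x^2 + 10x - 600 = 0
Move constant: x^2 + 10x = 600
Half of 10 is 5, squared is 25
Add 25 to both sides: x^2 + 10x + 25 = 625
(x + 5)^2 = 625
x + 5 = ±25
x = -5 + 25 = 20 or x = -5 - 25 = -30

x = -30, x = 20


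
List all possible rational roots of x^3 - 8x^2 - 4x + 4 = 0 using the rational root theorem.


Rational root theorem: possible roots are ±p/q where:
  p divides the constant term (4): p ∈ {1, 2, 4}
  q divides the leading coefficient (1): q ∈ {1}

All possible rational roots: -4, -2, -1, 1, 2, 4

-4, -2, -1, 1, 2, 4


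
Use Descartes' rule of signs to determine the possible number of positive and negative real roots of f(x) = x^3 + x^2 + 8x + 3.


Descartes' rule of signs:

For positive roots, count sign changes in f(x) = x^3 + x^2 + 8x + 3:
Signs of coefficients: +, +, +, +
Number of sign changes: 0
Possible positive real roots: 0

For negative roots, examine f(-x) = -x^3 + x^2 - 8x + 3:
Signs of coefficients: -, +, -, +
Number of sign changes: 3
Possible negative real roots: 3, 1

Positive roots: 0; Negative roots: 3 or 1


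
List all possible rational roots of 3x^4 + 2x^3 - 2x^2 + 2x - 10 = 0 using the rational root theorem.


Rational root theorem: possible roots are ±p/q where:
  p divides the constant term (-10): p ∈ {1, 2, 5, 10}
  q divides the leading coefficient (3): q ∈ {1, 3}

All possible rational roots: -10, -5, -10/3, -2, -5/3, -1, -2/3, -1/3, 1/3, 2/3, 1, 5/3, 2, 10/3, 5, 10

-10, -5, -10/3, -2, -5/3, -1, -2/3, -1/3, 1/3, 2/3, 1, 5/3, 2, 10/3, 5, 10


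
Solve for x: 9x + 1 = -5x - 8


Starting with: 9x + 1 = -5x - 8
Move all x terms to left: (9 + 5)x = -8 - 1
Simplify: 14x = -9
Divide both sides by 14: x = -9/14

x = -9/14


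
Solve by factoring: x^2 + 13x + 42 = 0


We need two numbers that multiply to 42 and add to 13.
Those numbers are 6 and 7 (since 6 * 7 = 42 and 6 + 7 = 13).
So x^2 + 13x + 42 = (x + 6)(x + 7) = 0
Setting each factor to zero: x = -6 or x = -7

x = -7, x = -6


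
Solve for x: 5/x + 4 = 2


Subtract 4 from both sides: 5/x = -2
Multiply both sides by x: 5 = -2 * x
Divide by -2: x = -5/2

x = -5/2


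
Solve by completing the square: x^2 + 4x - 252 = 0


Start: x^2 + 4x - 252 = 0
Move constant: x^2 + 4x = 252
Half of 4 is 2, squared is 4
Add 4 to both sides: x^2 + 4x + 4 = 256
(x + 2)^2 = 256
x + 2 = ±16
x = -2 + 16 = 14 or x = -2 - 16 = -18

x = -18, x = 14


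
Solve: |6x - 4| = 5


An absolute value equation |expr| = 5 gives two cases:
Case 1: 6x - 4 = 5
  6x = 9, so x = 3/2
Case 2: 6x - 4 = -5
  6x = -1, so x = -1/6

x = -1/6, x = 3/2


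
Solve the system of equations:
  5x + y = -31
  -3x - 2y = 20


Using Cramer's rule:
Determinant D = (5)(-2) - (-3)(1) = -10 + 3 = -7
Dx = (-31)(-2) - (20)(1) = 62 - 20 = 42
Dy = (5)(20) - (-3)(-31) = 100 - 93 = 7
x = Dx/D = 42/-7 = -6
y = Dy/D = 7/-7 = -1

x = -6, y = -1


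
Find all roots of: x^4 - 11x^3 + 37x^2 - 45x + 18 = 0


Let p(x) = x^4 - 11x^3 + 37x^2 - 45x + 18. By the rational root theorem (leading coefficient 1), any rational root is an integer divisor of 18: try ±1, ±2, ... in turn.
Test x = 1: value = 0 ✓, so (x - 1) is a factor.
Synthetic division by (x - 1): bring down 1; 1(1) - 11 = -10; (-10)(1) + 37 = 27; 27(1) - 45 = -18; (-18)(1) + 18 = 0 → quotient x^3 - 10x^2 + 27x - 18, remainder 0.
Continue with the quotient x^3 - 10x^2 + 27x - 18 (candidates must divide 18; re-test x = 1 first in case it repeats).
Test x = 1: value = 0 ✓, so (x - 1) is a factor.
Synthetic division by (x - 1): bring down 1; 1(1) - 10 = -9; (-9)(1) + 27 = 18; 18(1) - 18 = 0 → quotient x^2 - 9x + 18, remainder 0.
Solve the quadratic x^2 - 9x + 18 = 0: discriminant = (-9)^2 - 4(1)(18) = 81 - 72 = 9.
sqrt(9) = 3, so x = (9 ± 3)/2: x = 6 or x = 3.
Collecting all roots found:

x = 1 (multiplicity 2), x = 3, x = 6


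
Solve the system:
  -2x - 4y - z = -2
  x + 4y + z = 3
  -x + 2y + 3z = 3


Using Cramer's rule. Expand each determinant along the first row.
D  = (-2)*[4*3 - 1*2] - (-4)*[1*3 - 1*(-1)] + (-1)*[1*2 - 4*(-1)]
  = (-2)*(10) - (-4)*(4) + (-1)*(6) = -10
Dx = (-2)*[4*3 - 1*2] - (-4)*[3*3 - 1*3] + (-1)*[3*2 - 4*3]
  = (-2)*(10) - (-4)*(6) + (-1)*(-6) = 10
Dy = (-2)*[3*3 - 1*3] - (-2)*[1*3 - 1*(-1)] + (-1)*[1*3 - 3*(-1)]
  = (-2)*(6) - (-2)*(4) + (-1)*(6) = -10
Dz = (-2)*[4*3 - 3*2] - (-4)*[1*3 - 3*(-1)] + (-2)*[1*2 - 4*(-1)]
  = (-2)*(6) - (-4)*(6) + (-2)*(6) = 0
x = Dx/D = 10/-10 = -1, y = Dy/D = -10/-10 = 1, z = Dz/D = 0/-10 = 0
Check eq1: (-2)(-1) + (-4)(1) + (-1)(0) = -2 = -2 ✓
Check eq2: (1)(-1) + (4)(1) + (1)(0) = 3 = 3 ✓
Check eq3: (-1)(-1) + (2)(1) + (3)(0) = 3 = 3 ✓

x = -1, y = 1, z = 0


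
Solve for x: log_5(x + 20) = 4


Convert to exponential form: x + 20 = 5^4 = 625
x = 625 - 20 = 605
Check: log_5(605 + 20) = log_5(625) = log_5(625) = 4 ✓

x = 605


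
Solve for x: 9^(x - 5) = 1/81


Express both sides with the same base.
1/81 = 9^(-2)
Since the bases match, equate exponents: x - 5 = -2
So x = -2 - (-5) = 3

x = 3


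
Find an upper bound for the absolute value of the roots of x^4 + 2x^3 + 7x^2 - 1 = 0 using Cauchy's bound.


Cauchy's bound: all roots r satisfy |r| <= 1 + max(|a_i/a_n|) for i = 0,...,n-1
where a_n is the leading coefficient.

Coefficients: [1, 2, 7, 0, -1]
Leading coefficient a_n = 1
Ratios |a_i/a_n|: 2, 7, 0, 1
Maximum ratio: 7
Cauchy's bound: |r| <= 1 + 7 = 8

Upper bound = 8


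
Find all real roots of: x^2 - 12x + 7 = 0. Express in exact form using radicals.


Using the quadratic formula: x = (-b ± sqrt(b^2 - 4ac)) / (2a)
Here a = 1, b = -12, c = 7
Discriminant = b^2 - 4ac = (-12)^2 - 4(1)(7) = 144 - 28 = 116
Since discriminant = 116 > 0, there are two real roots.
x = (12 ± 2*sqrt(29)) / 2
Simplifying: x = 6 ± sqrt(29)
Numerically: x ≈ 11.3852 or x ≈ 0.6148

x = 6 + sqrt(29) or x = 6 - sqrt(29)


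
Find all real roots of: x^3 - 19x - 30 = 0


Let p(x) = x^3 - 19x - 30. By the rational root theorem (leading coefficient 1), any rational root is an integer divisor of 30: try ±1, ±2, ... in turn.
Test x = 1: value = -48 ≠ 0.
Test x = -1: value = -12 ≠ 0.
Test x = 2: value = -60 ≠ 0.
Test x = -2: value = 0 ✓, so (x + 2) is a factor.
Synthetic division by (x + 2): bring down 1; 1(-2) + 0 = -2; (-2)(-2) - 19 = -15; (-15)(-2) - 30 = 0 → quotient x^2 - 2x - 15, remainder 0.
Solve the quadratic x^2 - 2x - 15 = 0: discriminant = (-2)^2 - 4(1)(-15) = 4 + 60 = 64.
sqrt(64) = 8, so x = (2 ± 8)/2: x = 5 or x = -3.

x = -3, x = -2, x = 5


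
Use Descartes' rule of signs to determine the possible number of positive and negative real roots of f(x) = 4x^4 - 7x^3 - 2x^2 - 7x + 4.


Descartes' rule of signs:

For positive roots, count sign changes in f(x) = 4x^4 - 7x^3 - 2x^2 - 7x + 4:
Signs of coefficients: +, -, -, -, +
Number of sign changes: 2
Possible positive real roots: 2, 0

For negative roots, examine f(-x) = 4x^4 + 7x^3 - 2x^2 + 7x + 4:
Signs of coefficients: +, +, -, +, +
Number of sign changes: 2
Possible negative real roots: 2, 0

Positive roots: 2 or 0; Negative roots: 2 or 0


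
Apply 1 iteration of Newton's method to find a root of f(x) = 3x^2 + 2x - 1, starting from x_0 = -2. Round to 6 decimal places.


Newton's method: x_(n+1) = x_n - f(x_n)/f'(x_n)
f(x) = 3x^2 + 2x - 1
f'(x) = 6x + 2

Iteration 1:
  f(-2.000000) = 7.000000
  f'(-2.000000) = -10.000000
  x_1 = -2.000000 - (7.000000)/(-10.000000) = -1.300000

x_1 = -1.300000


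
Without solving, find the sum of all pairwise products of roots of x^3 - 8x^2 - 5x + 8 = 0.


By Vieta's formulas for x^3 + bx^2 + cx + d = 0:
  r1 + r2 + r3 = -b/a = 8
  r1*r2 + r1*r3 + r2*r3 = c/a = -5
  r1*r2*r3 = -d/a = -8


Sum of pairwise products = -5


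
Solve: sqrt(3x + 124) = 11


Square both sides: 3x + 124 = 11^2 = 121
3x = 121 - 124 = -3
x = -1
Check: sqrt(3*(-1) + 124) = sqrt(121) = 11 ✓

x = -1


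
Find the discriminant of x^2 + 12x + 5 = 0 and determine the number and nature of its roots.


For ax^2 + bx + c = 0, discriminant D = b^2 - 4ac
Here a = 1, b = 12, c = 5
D = (12)^2 - 4(1)(5) = 144 - 20 = 124

D = 124 > 0 but not a perfect square
The equation has 2 distinct real irrational roots.

Discriminant = 124, 2 distinct real irrational roots


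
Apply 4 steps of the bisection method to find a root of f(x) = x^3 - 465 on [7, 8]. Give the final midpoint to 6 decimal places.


f(x) = x^3 - 465
f(7) = -122 < 0
f(8) = 47 > 0

Step 1: midpoint = (7.000000 + 8.000000)/2 = 7.500000
  f(7.500000) = -43.125000
  f(mid) < 0, so root is in [7.500000, 8.000000]

Step 2: midpoint = (7.500000 + 8.000000)/2 = 7.750000
  f(7.750000) = 0.484375
  f(mid) > 0, so root is in [7.500000, 7.750000]

Step 3: midpoint = (7.500000 + 7.750000)/2 = 7.625000
  f(7.625000) = -21.677734
  f(mid) < 0, so root is in [7.625000, 7.750000]

Step 4: midpoint = (7.625000 + 7.750000)/2 = 7.687500
  f(7.687500) = -10.686768
  f(mid) < 0, so root is in [7.687500, 7.750000]

midpoint = 7.687500


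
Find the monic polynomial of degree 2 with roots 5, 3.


A monic polynomial with roots 5, 3 is:
p(x) = (x - 5)(x - 3)
After multiplying by (x - 5): x - 5
After multiplying by (x - 3): x^2 - 8x + 15

x^2 - 8x + 15


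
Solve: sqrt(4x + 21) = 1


Square both sides: 4x + 21 = 1^2 = 1
4x = 1 - 21 = -20
x = -5
Check: sqrt(4*(-5) + 21) = sqrt(1) = 1 ✓

x = -5


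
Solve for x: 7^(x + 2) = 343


Express both sides with the same base.
343 = 7^3
Since the bases match, equate exponents: x + 2 = 3
So x = 3 - (2) = 1

x = 1


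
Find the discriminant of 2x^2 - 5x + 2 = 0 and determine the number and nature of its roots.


For ax^2 + bx + c = 0, discriminant D = b^2 - 4ac
Here a = 2, b = -5, c = 2
D = (-5)^2 - 4(2)(2) = 25 - 16 = 9

D = 9 > 0 and is a perfect square (sqrt = 3)
The equation has 2 distinct real rational roots.

Discriminant = 9, 2 distinct real rational roots


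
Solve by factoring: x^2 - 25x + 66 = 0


We need two numbers that multiply to 66 and add to -25.
Those numbers are -3 and -22 (since (-3) * (-22) = 66 and (-3) + (-22) = -25).
So x^2 - 25x + 66 = (x - 3)(x - 22) = 0
Setting each factor to zero: x = 3 or x = 22

x = 3, x = 22


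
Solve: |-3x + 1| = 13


An absolute value equation |expr| = 13 gives two cases:
Case 1: -3x + 1 = 13
  -3x = 12, so x = -4
Case 2: -3x + 1 = -13
  -3x = -14, so x = 14/3

x = -4, x = 14/3


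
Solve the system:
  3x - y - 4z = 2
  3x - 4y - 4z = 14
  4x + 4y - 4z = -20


Using Cramer's rule. Expand each determinant along the first row.
D  = 3*[(-4)*(-4) - (-4)*4] - (-1)*[3*(-4) - (-4)*4] + (-4)*[3*4 - (-4)*4]
  = 3*(32) - (-1)*(4) + (-4)*(28) = -12
Dx = 2*[(-4)*(-4) - (-4)*4] - (-1)*[14*(-4) - (-4)*(-20)] + (-4)*[14*4 - (-4)*(-20)]
  = 2*(32) - (-1)*(-136) + (-4)*(-24) = 24
Dy = 3*[14*(-4) - (-4)*(-20)] - 2*[3*(-4) - (-4)*4] + (-4)*[3*(-20) - 14*4]
  = 3*(-136) - 2*(4) + (-4)*(-116) = 48
Dz = 3*[(-4)*(-20) - 14*4] - (-1)*[3*(-20) - 14*4] + 2*[3*4 - (-4)*4]
  = 3*(24) - (-1)*(-116) + 2*(28) = 12
x = Dx/D = 24/-12 = -2, y = Dy/D = 48/-12 = -4, z = Dz/D = 12/-12 = -1
Check eq1: (3)(-2) + (-1)(-4) + (-4)(-1) = 2 = 2 ✓
Check eq2: (3)(-2) + (-4)(-4) + (-4)(-1) = 14 = 14 ✓
Check eq3: (4)(-2) + (4)(-4) + (-4)(-1) = -20 = -20 ✓

x = -2, y = -4, z = -1


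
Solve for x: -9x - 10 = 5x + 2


Starting with: -9x - 10 = 5x + 2
Move all x terms to left: (-9 - 5)x = 2 + 10
Simplify: -14x = 12
Divide both sides by -14: x = -6/7

x = -6/7


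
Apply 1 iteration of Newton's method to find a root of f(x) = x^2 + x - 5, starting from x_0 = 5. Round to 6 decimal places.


Newton's method: x_(n+1) = x_n - f(x_n)/f'(x_n)
f(x) = x^2 + x - 5
f'(x) = 2x + 1

Iteration 1:
  f(5.000000) = 25.000000
  f'(5.000000) = 11.000000
  x_1 = 5.000000 - (25.000000)/(11.000000) = 2.727273

x_1 = 2.727273


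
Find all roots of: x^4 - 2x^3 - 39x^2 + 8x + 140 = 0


Let p(x) = x^4 - 2x^3 - 39x^2 + 8x + 140. By the rational root theorem (leading coefficient 1), any rational root is an integer divisor of 140: try ±1, ±2, ... in turn.
Test x = 1: value = 108 ≠ 0.
Test x = -1: value = 96 ≠ 0.
Test x = 2: value = 0 ✓, so (x - 2) is a factor.
Synthetic division by (x - 2): bring down 1; 1(2) - 2 = 0; 0(2) - 39 = -39; (-39)(2) + 8 = -70; (-70)(2) + 140 = 0 → quotient x^3 - 39x - 70, remainder 0.
Continue with the quotient x^3 - 39x - 70 (candidates must divide 70; re-test x = 2 first in case it repeats).
Test x = 2: value = -140 ≠ 0.
Test x = -2: value = 0 ✓, so (x + 2) is a factor.
Synthetic division by (x + 2): bring down 1; 1(-2) + 0 = -2; (-2)(-2) - 39 = -35; (-35)(-2) - 70 = 0 → quotient x^2 - 2x - 35, remainder 0.
Solve the quadratic x^2 - 2x - 35 = 0: discriminant = (-2)^2 - 4(1)(-35) = 4 + 140 = 144.
sqrt(144) = 12, so x = (2 ± 12)/2: x = 7 or x = -5.
Collecting all roots found:

x = -5, x = -2, x = 2, x = 7


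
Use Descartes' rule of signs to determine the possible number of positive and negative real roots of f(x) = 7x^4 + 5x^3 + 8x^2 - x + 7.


Descartes' rule of signs:

For positive roots, count sign changes in f(x) = 7x^4 + 5x^3 + 8x^2 - x + 7:
Signs of coefficients: +, +, +, -, +
Number of sign changes: 2
Possible positive real roots: 2, 0

For negative roots, examine f(-x) = 7x^4 - 5x^3 + 8x^2 + x + 7:
Signs of coefficients: +, -, +, +, +
Number of sign changes: 2
Possible negative real roots: 2, 0

Positive roots: 2 or 0; Negative roots: 2 or 0


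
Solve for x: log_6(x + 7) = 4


Convert to exponential form: x + 7 = 6^4 = 1296
x = 1296 - 7 = 1289
Check: log_6(1289 + 7) = log_6(1296) = log_6(1296) = 4 ✓

x = 1289


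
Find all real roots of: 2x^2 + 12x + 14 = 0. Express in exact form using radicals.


Using the quadratic formula: x = (-b ± sqrt(b^2 - 4ac)) / (2a)
Here a = 2, b = 12, c = 14
Discriminant = b^2 - 4ac = 12^2 - 4(2)(14) = 144 - 112 = 32
Since discriminant = 32 > 0, there are two real roots.
x = (-12 ± 4*sqrt(2)) / 4
Simplifying: x = -3 ± sqrt(2)
Numerically: x ≈ -1.5858 or x ≈ -4.4142

x = -3 + sqrt(2) or x = -3 - sqrt(2)


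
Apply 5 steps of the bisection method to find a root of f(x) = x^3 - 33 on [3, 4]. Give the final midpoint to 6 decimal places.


f(x) = x^3 - 33
f(3) = -6 < 0
f(4) = 31 > 0

Step 1: midpoint = (3.000000 + 4.000000)/2 = 3.500000
  f(3.500000) = 9.875000
  f(mid) > 0, so root is in [3.000000, 3.500000]

Step 2: midpoint = (3.000000 + 3.500000)/2 = 3.250000
  f(3.250000) = 1.328125
  f(mid) > 0, so root is in [3.000000, 3.250000]

Step 3: midpoint = (3.000000 + 3.250000)/2 = 3.125000
  f(3.125000) = -2.482422
  f(mid) < 0, so root is in [3.125000, 3.250000]

Step 4: midpoint = (3.125000 + 3.250000)/2 = 3.187500
  f(3.187500) = -0.614502
  f(mid) < 0, so root is in [3.187500, 3.250000]

Step 5: midpoint = (3.187500 + 3.250000)/2 = 3.218750
  f(3.218750) = 0.347382
  f(mid) > 0, so root is in [3.187500, 3.218750]

midpoint = 3.218750


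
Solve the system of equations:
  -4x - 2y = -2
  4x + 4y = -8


Using Cramer's rule:
Determinant D = (-4)(4) - (4)(-2) = -16 + 8 = -8
Dx = (-2)(4) - (-8)(-2) = -8 - 16 = -24
Dy = (-4)(-8) - (4)(-2) = 32 + 8 = 40
x = Dx/D = -24/-8 = 3
y = Dy/D = 40/-8 = -5

x = 3, y = -5


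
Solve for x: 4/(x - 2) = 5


Multiply both sides by (x - 2): 4 = 5(x - 2)
Distribute: 4 = 5x - 10
5x = 4 + 10 = 14
x = 14/5

x = 14/5


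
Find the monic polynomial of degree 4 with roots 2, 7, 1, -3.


A monic polynomial with roots 2, 7, 1, -3 is:
p(x) = (x - 2)(x - 7)(x - 1)(x + 3)
After multiplying by (x - 2): x - 2
After multiplying by (x - 7): x^2 - 9x + 14
After multiplying by (x - 1): x^3 - 10x^2 + 23x - 14
After multiplying by (x + 3): x^4 - 7x^3 - 7x^2 + 55x - 42

x^4 - 7x^3 - 7x^2 + 55x - 42


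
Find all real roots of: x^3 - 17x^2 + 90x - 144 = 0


Let p(x) = x^3 - 17x^2 + 90x - 144. By the rational root theorem (leading coefficient 1), any rational root is an integer divisor of 144: try ±1, ±2, ... in turn.
Test x = 1: value = -70 ≠ 0.
Test x = -1: value = -252 ≠ 0.
Test x = 2: value = -24 ≠ 0.
Test x = -2: value = -400 ≠ 0.
Test x = 3: value = 0 ✓, so (x - 3) is a factor.
Synthetic division by (x - 3): bring down 1; 1(3) - 17 = -14; (-14)(3) + 90 = 48; 48(3) - 144 = 0 → quotient x^2 - 14x + 48, remainder 0.
Solve the quadratic x^2 - 14x + 48 = 0: discriminant = (-14)^2 - 4(1)(48) = 196 - 192 = 4.
sqrt(4) = 2, so x = (14 ± 2)/2: x = 8 or x = 6.

x = 3, x = 6, x = 8


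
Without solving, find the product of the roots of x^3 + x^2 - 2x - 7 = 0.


By Vieta's formulas for x^3 + bx^2 + cx + d = 0:
  r1 + r2 + r3 = -b/a = -1
  r1*r2 + r1*r3 + r2*r3 = c/a = -2
  r1*r2*r3 = -d/a = 7


Product = 7


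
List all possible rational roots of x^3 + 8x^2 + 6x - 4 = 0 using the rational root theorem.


Rational root theorem: possible roots are ±p/q where:
  p divides the constant term (-4): p ∈ {1, 2, 4}
  q divides the leading coefficient (1): q ∈ {1}

All possible rational roots: -4, -2, -1, 1, 2, 4

-4, -2, -1, 1, 2, 4


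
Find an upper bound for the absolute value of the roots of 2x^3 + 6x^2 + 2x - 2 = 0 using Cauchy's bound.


Cauchy's bound: all roots r satisfy |r| <= 1 + max(|a_i/a_n|) for i = 0,...,n-1
where a_n is the leading coefficient.

Coefficients: [2, 6, 2, -2]
Leading coefficient a_n = 2
Ratios |a_i/a_n|: 3, 1, 1
Maximum ratio: 3
Cauchy's bound: |r| <= 1 + 3 = 4

Upper bound = 4


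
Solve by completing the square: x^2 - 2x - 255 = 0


Start: x^2 - 2x - 255 = 0
Move constant: x^2 - 2x = 255
Half of -2 is -1, squared is 1
Add 1 to both sides: x^2 - 2x + 1 = 256
(x - 1)^2 = 256
x - 1 = ±16
x = 1 + 16 = 17 or x = 1 - 16 = -15

x = -15, x = 17


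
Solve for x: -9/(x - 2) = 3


Multiply both sides by (x - 2): -9 = 3(x - 2)
Distribute: -9 = 3x - 6
3x = -9 + 6 = -3
x = -1

x = -1


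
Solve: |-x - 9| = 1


An absolute value equation |expr| = 1 gives two cases:
Case 1: -x - 9 = 1
  -x = 10, so x = -10
Case 2: -x - 9 = -1
  -x = 8, so x = -8

x = -10, x = -8


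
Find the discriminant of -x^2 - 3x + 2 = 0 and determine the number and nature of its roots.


For ax^2 + bx + c = 0, discriminant D = b^2 - 4ac
Here a = -1, b = -3, c = 2
D = (-3)^2 - 4(-1)(2) = 9 + 8 = 17

D = 17 > 0 but not a perfect square
The equation has 2 distinct real irrational roots.

Discriminant = 17, 2 distinct real irrational roots


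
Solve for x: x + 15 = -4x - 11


Starting with: x + 15 = -4x - 11
Move all x terms to left: (1 + 4)x = -11 - 15
Simplify: 5x = -26
Divide both sides by 5: x = -26/5

x = -26/5


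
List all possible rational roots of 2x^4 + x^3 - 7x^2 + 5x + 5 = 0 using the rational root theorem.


Rational root theorem: possible roots are ±p/q where:
  p divides the constant term (5): p ∈ {1, 5}
  q divides the leading coefficient (2): q ∈ {1, 2}

All possible rational roots: -5, -5/2, -1, -1/2, 1/2, 1, 5/2, 5

-5, -5/2, -1, -1/2, 1/2, 1, 5/2, 5


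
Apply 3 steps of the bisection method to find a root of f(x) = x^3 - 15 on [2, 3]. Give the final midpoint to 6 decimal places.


f(x) = x^3 - 15
f(2) = -7 < 0
f(3) = 12 > 0

Step 1: midpoint = (2.000000 + 3.000000)/2 = 2.500000
  f(2.500000) = 0.625000
  f(mid) > 0, so root is in [2.000000, 2.500000]

Step 2: midpoint = (2.000000 + 2.500000)/2 = 2.250000
  f(2.250000) = -3.609375
  f(mid) < 0, so root is in [2.250000, 2.500000]

Step 3: midpoint = (2.250000 + 2.500000)/2 = 2.375000
  f(2.375000) = -1.603516
  f(mid) < 0, so root is in [2.375000, 2.500000]

midpoint = 2.375000


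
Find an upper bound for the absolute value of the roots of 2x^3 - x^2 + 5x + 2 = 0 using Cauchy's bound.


Cauchy's bound: all roots r satisfy |r| <= 1 + max(|a_i/a_n|) for i = 0,...,n-1
where a_n is the leading coefficient.

Coefficients: [2, -1, 5, 2]
Leading coefficient a_n = 2
Ratios |a_i/a_n|: 1/2, 5/2, 1
Maximum ratio: 5/2
Cauchy's bound: |r| <= 1 + 5/2 = 7/2

Upper bound = 7/2


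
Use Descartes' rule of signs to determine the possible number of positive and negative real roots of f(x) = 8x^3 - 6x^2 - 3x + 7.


Descartes' rule of signs:

For positive roots, count sign changes in f(x) = 8x^3 - 6x^2 - 3x + 7:
Signs of coefficients: +, -, -, +
Number of sign changes: 2
Possible positive real roots: 2, 0

For negative roots, examine f(-x) = -8x^3 - 6x^2 + 3x + 7:
Signs of coefficients: -, -, +, +
Number of sign changes: 1
Possible negative real roots: 1

Positive roots: 2 or 0; Negative roots: 1


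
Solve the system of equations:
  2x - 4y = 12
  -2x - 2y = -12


Using Cramer's rule:
Determinant D = (2)(-2) - (-2)(-4) = -4 - 8 = -12
Dx = (12)(-2) - (-12)(-4) = -24 - 48 = -72
Dy = (2)(-12) - (-2)(12) = -24 + 24 = 0
x = Dx/D = -72/-12 = 6
y = Dy/D = 0/-12 = 0

x = 6, y = 0


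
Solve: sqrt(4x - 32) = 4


Square both sides: 4x - 32 = 4^2 = 16
4x = 16 + 32 = 48
x = 12
Check: sqrt(4*12 - 32) = sqrt(16) = 4 ✓

x = 12


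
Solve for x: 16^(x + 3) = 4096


Express both sides with the same base.
4096 = 16^3
Since the bases match, equate exponents: x + 3 = 3
So x = 3 - (3) = 0

x = 0


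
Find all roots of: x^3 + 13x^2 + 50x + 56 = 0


Let p(x) = x^3 + 13x^2 + 50x + 56. By the rational root theorem (leading coefficient 1), any rational root is an integer divisor of 56: try ±1, ±2, ... in turn.
Test x = 1: value = 120 ≠ 0.
Test x = -1: value = 18 ≠ 0.
Test x = 2: value = 216 ≠ 0.
Test x = -2: value = 0 ✓, so (x + 2) is a factor.
Synthetic division by (x + 2): bring down 1; 1(-2) + 13 = 11; 11(-2) + 50 = 28; 28(-2) + 56 = 0 → quotient x^2 + 11x + 28, remainder 0.
Solve the quadratic x^2 + 11x + 28 = 0: discriminant = 11^2 - 4(1)(28) = 121 - 112 = 9.
sqrt(9) = 3, so x = (-11 ± 3)/2: x = -4 or x = -7.
Collecting all roots found:

x = -7, x = -4, x = -2


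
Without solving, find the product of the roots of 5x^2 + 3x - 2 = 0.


By Vieta's formulas for ax^2 + bx + c = 0:
  Sum of roots = -b/a
  Product of roots = c/a

Here a = 5, b = 3, c = -2
Sum = -(3)/5 = -3/5
Product = -2/5 = -2/5

Product = -2/5


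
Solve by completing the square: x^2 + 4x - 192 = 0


Start: x^2 + 4x - 192 = 0
Move constant: x^2 + 4x = 192
Half of 4 is 2, squared is 4
Add 4 to both sides: x^2 + 4x + 4 = 196
(x + 2)^2 = 196
x + 2 = ±14
x = -2 + 14 = 12 or x = -2 - 14 = -16

x = -16, x = 12


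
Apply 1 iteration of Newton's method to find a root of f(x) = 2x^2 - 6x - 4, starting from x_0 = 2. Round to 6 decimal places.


Newton's method: x_(n+1) = x_n - f(x_n)/f'(x_n)
f(x) = 2x^2 - 6x - 4
f'(x) = 4x - 6

Iteration 1:
  f(2.000000) = -8.000000
  f'(2.000000) = 2.000000
  x_1 = 2.000000 - (-8.000000)/(2.000000) = 6.000000

x_1 = 6.000000


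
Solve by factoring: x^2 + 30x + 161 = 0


We need two numbers that multiply to 161 and add to 30.
Those numbers are 7 and 23 (since 7 * 23 = 161 and 7 + 23 = 30).
So x^2 + 30x + 161 = (x + 7)(x + 23) = 0
Setting each factor to zero: x = -7 or x = -23

x = -23, x = -7


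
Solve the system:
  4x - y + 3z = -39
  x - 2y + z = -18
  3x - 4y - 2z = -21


Using Cramer's rule. Expand each determinant along the first row.
D  = 4*[(-2)*(-2) - 1*(-4)] - (-1)*[1*(-2) - 1*3] + 3*[1*(-4) - (-2)*3]
  = 4*(8) - (-1)*(-5) + 3*(2) = 33
Dx = (-39)*[(-2)*(-2) - 1*(-4)] - (-1)*[(-18)*(-2) - 1*(-21)] + 3*[(-18)*(-4) - (-2)*(-21)]
  = (-39)*(8) - (-1)*(57) + 3*(30) = -165
Dy = 4*[(-18)*(-2) - 1*(-21)] - (-39)*[1*(-2) - 1*3] + 3*[1*(-21) - (-18)*3]
  = 4*(57) - (-39)*(-5) + 3*(33) = 132
Dz = 4*[(-2)*(-21) - (-18)*(-4)] - (-1)*[1*(-21) - (-18)*3] + (-39)*[1*(-4) - (-2)*3]
  = 4*(-30) - (-1)*(33) + (-39)*(2) = -165
x = Dx/D = -165/33 = -5, y = Dy/D = 132/33 = 4, z = Dz/D = -165/33 = -5
Check eq1: (4)(-5) + (-1)(4) + (3)(-5) = -39 = -39 ✓
Check eq2: (1)(-5) + (-2)(4) + (1)(-5) = -18 = -18 ✓
Check eq3: (3)(-5) + (-4)(4) + (-2)(-5) = -21 = -21 ✓

x = -5, y = 4, z = -5


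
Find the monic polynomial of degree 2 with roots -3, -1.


A monic polynomial with roots -3, -1 is:
p(x) = (x + 3)(x + 1)
After multiplying by (x + 3): x + 3
After multiplying by (x + 1): x^2 + 4x + 3

x^2 + 4x + 3


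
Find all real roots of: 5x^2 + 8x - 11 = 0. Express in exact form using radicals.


Using the quadratic formula: x = (-b ± sqrt(b^2 - 4ac)) / (2a)
Here a = 5, b = 8, c = -11
Discriminant = b^2 - 4ac = 8^2 - 4(5)(-11) = 64 + 220 = 284
Since discriminant = 284 > 0, there are two real roots.
x = (-8 ± 2*sqrt(71)) / 10
Simplifying: x = (-4 ± sqrt(71)) / 5
Numerically: x ≈ 0.8852 or x ≈ -2.4852

x = (-4 + sqrt(71)) / 5 or x = (-4 - sqrt(71)) / 5


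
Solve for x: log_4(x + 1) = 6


Convert to exponential form: x + 1 = 4^6 = 4096
x = 4096 - 1 = 4095
Check: log_4(4095 + 1) = log_4(4096) = log_4(4096) = 6 ✓

x = 4095


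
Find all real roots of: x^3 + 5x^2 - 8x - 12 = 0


Let p(x) = x^3 + 5x^2 - 8x - 12. By the rational root theorem (leading coefficient 1), any rational root is an integer divisor of 12: try ±1, ±2, ... in turn.
Test x = 1: value = -14 ≠ 0.
Test x = -1: value = 0 ✓, so (x + 1) is a factor.
Synthetic division by (x + 1): bring down 1; 1(-1) + 5 = 4; 4(-1) - 8 = -12; (-12)(-1) - 12 = 0 → quotient x^2 + 4x - 12, remainder 0.
Solve the quadratic x^2 + 4x - 12 = 0: discriminant = 4^2 - 4(1)(-12) = 16 + 48 = 64.
sqrt(64) = 8, so x = (-4 ± 8)/2: x = 2 or x = -6.

x = -6, x = -1, x = 2


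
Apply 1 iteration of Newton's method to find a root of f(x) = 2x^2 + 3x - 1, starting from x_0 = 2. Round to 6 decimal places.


Newton's method: x_(n+1) = x_n - f(x_n)/f'(x_n)
f(x) = 2x^2 + 3x - 1
f'(x) = 4x + 3

Iteration 1:
  f(2.000000) = 13.000000
  f'(2.000000) = 11.000000
  x_1 = 2.000000 - (13.000000)/(11.000000) = 0.818182

x_1 = 0.818182
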